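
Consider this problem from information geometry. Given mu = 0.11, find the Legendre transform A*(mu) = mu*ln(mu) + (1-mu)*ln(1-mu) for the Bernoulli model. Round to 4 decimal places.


Legendre transform for Bernoulli:
A*(mu) = mu*log(mu) + (1-mu)*log(1-mu).
mu = 0.11, 1-mu = 0.89.
mu*log(mu) = 0.11*log(0.11) = -0.2428.
(1-mu)*log(1-mu) = 0.89*log(0.89) = -0.103715.
A* = -0.2428 + -0.103715 = -0.3465

-0.3465


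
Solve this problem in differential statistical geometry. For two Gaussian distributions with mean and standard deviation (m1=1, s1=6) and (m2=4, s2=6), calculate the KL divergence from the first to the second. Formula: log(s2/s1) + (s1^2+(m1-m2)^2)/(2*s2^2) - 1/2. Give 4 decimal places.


KL divergence between normal distributions:
KL = log(s2/s1) + (s1^2 + (m1-m2)^2)/(2*s2^2) - 1/2.
log(6/6) = 0.0.
(6^2 + (1-4)^2)/(2*6^2) = (36 + 9)/72 = 0.625.
KL = 0.0 + 0.625 - 0.5 = 0.1250

0.1250


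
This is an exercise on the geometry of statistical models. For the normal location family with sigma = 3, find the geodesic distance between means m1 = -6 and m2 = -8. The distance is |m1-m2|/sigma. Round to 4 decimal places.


On the fixed-variance normal subfamily, geodesic distance = |m1-m2|/sigma.
|-6 - -8| = 2.
sigma = 3.
d = 2/3 = 0.6667

0.6667


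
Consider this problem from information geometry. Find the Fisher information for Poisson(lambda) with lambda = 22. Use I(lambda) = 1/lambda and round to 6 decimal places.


Fisher information for Poisson: I(lambda) = 1/lambda.
lambda = 22.
I(lambda) = 1/22 = 0.045455

0.045455


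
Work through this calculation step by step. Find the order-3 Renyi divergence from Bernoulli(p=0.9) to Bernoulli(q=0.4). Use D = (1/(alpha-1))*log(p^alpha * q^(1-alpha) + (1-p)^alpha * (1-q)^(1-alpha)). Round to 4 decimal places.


Renyi divergence of order alpha between Bernoulli distributions:
D = (1/(alpha-1))*log(p^alpha * q^(1-alpha) + (1-p)^alpha * (1-q)^(1-alpha)).
alpha = 3, p = 0.9, q = 0.4.
p^alpha * q^(1-alpha) = 0.9^3 * 0.4^-2 = 4.55625.
(1-p)^alpha * (1-q)^(1-alpha) = 0.1^3 * 0.6^-2 = 0.002778.
sum = 4.55625 + 0.002778 = 4.559028.
D = (1/2)*log(4.559028) = 0.7586

0.7586


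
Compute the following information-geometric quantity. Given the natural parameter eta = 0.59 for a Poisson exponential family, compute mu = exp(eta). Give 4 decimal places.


Expectation parameter for Poisson exponential family:
mu = exp(eta).
eta = 0.59.
mu = exp(0.59) = 1.8040

1.8040


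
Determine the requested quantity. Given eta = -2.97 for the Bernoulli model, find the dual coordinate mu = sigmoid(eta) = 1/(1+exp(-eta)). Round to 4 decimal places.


Dual coordinate (expectation parameter) for Bernoulli:
mu = 1/(1+exp(-eta)).
eta = -2.97.
exp(-eta) = exp(2.97) = 19.49192.
mu = 1/(1+19.49192) = 0.0488

0.0488


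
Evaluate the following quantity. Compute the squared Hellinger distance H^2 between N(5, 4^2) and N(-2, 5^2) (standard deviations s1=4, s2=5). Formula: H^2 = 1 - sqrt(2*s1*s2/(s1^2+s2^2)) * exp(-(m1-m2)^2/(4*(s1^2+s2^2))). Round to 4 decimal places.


Squared Hellinger distance for Gaussians:
H^2 = 1 - sqrt(2*s1*s2/(s1^2+s2^2)) * exp(-(m1-m2)^2/(4*(s1^2+s2^2))).
s1^2 = 16, s2^2 = 25, s1^2+s2^2 = 41.
sqrt(2*4*5/(41)) = 0.98773.
(m1-m2)^2 = (7)^2 = 49.
exp(-49/(4*41)) = exp(-0.29878) = 0.741722.
H^2 = 1 - 0.98773*0.741722 = 0.2674

0.2674


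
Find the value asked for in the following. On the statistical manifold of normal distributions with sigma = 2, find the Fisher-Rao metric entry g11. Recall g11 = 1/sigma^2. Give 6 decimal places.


For the 2-parameter normal family, the Fisher metric has:
  g11 = 1/sigma^2, g22 = 2/sigma^2.
sigma = 2, sigma^2 = 4.
g11 = 0.250000

0.250000


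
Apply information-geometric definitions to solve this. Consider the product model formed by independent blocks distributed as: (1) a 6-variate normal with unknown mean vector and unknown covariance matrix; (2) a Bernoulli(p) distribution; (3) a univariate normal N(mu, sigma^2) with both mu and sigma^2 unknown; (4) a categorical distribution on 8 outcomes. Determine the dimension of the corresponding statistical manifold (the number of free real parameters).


The dimension of a statistical manifold equals the number of free
(independent) real parameters of the model. For a product of independent
blocks the parameter counts add.
- 6-variate normal: 6 (mean) + 6*7/2 = 21 (symmetric covariance) = 27.
- Bernoulli (p): 1.
- normal (mu, sigma^2): 2.
- categorical on 8 outcomes (probabilities sum to 1): 8-1 = 7.
Total = 27 + 1 + 2 + 7 = 37.
Dimension = 37

37


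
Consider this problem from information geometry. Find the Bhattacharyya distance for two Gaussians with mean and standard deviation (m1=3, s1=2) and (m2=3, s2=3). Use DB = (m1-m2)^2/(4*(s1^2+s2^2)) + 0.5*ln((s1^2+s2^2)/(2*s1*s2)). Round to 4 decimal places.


Bhattacharyya distance between two Gaussians:
DB = (m1-m2)^2/(4*(s1^2+s2^2)) + (1/2)*ln((s1^2+s2^2)/(2*s1*s2)).
(m1-m2)^2 = (0)^2 = 0.
s1^2+s2^2 = 4 + 9 = 13.
term1 = 0/52 = 0.0.
term2 = 0.5*ln(13/12.0) = 0.040021.
DB = 0.0 + 0.040021 = 0.0400

0.0400


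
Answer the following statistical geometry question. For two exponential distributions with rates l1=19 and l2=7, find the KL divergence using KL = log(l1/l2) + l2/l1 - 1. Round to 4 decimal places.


KL divergence for exponential family:
KL = log(l1/l2) + l2/l1 - 1.
log(19/7) = 0.998529.
7/19 = 0.368421.
KL = 0.998529 + 0.368421 - 1 = 0.3669

0.3669


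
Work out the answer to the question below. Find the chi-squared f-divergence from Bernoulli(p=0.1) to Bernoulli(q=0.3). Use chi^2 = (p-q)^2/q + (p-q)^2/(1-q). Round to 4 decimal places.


Chi-squared divergence between Bernoulli distributions:
chi^2 = (p-q)^2/q + (p-q)^2/(1-q).
p = 0.1, q = 0.3, p-q = -0.2.
(p-q)^2 = 0.04.
term1 = 0.04/0.3 = 0.133333.
term2 = 0.04/0.7 = 0.057143.
chi^2 = 0.133333 + 0.057143 = 0.1905

0.1905


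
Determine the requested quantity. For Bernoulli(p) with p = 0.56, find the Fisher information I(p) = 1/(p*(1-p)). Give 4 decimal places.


For Bernoulli(p), Fisher information is I(p) = 1/(p*(1-p)).
p = 0.56, 1-p = 0.44.
p*(1-p) = 0.2464.
I(p) = 1/0.2464 = 4.0584

4.0584


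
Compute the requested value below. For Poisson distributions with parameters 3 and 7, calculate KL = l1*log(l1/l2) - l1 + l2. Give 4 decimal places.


KL divergence for Poisson:
KL = l1*log(l1/l2) - l1 + l2.
l1 = 3, l2 = 7.
log(3/7) = -0.847298.
l1*log(l1/l2) = 3 * -0.847298 = -2.541894.
KL = -2.541894 - 3 + 7 = 1.4581

1.4581


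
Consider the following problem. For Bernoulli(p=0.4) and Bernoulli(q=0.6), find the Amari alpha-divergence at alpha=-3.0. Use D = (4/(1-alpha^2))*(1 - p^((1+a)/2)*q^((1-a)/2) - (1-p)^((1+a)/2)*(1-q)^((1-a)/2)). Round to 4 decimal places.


Amari alpha-divergence:
D = (4/(1-alpha^2))*(1 - p^((1+a)/2)*q^((1-a)/2) - (1-p)^((1+a)/2)*(1-q)^((1-a)/2)).
alpha = -3.0, p = 0.4, q = 0.6.
e1 = (1+alpha)/2 = -1.0, e2 = (1-alpha)/2 = 2.0.
t1 = p^e1 * q^e2 = 0.4^-1.0 * 0.6^2.0 = 0.9.
t2 = (1-p)^e1 * (1-q)^e2 = 0.6^-1.0 * 0.4^2.0 = 0.266667.
4/(1-alpha^2) = -0.5.
D = -0.5*(1 - 0.9 - 0.266667) = 0.0833

0.0833


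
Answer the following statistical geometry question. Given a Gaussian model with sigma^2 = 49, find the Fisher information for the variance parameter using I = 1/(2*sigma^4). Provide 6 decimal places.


Fisher information for variance: I(sigma^2) = 1/(2*sigma^4).
sigma^2 = 49, so sigma^4 = 2401.
I = 1/(2*2401) = 1/4802 = 0.000208

0.000208


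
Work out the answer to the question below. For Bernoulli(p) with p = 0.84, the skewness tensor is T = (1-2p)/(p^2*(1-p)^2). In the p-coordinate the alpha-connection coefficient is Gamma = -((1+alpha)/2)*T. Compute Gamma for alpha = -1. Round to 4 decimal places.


Skewness (Amari-Chentsov) tensor: T = (1-2p)/(p^2*(1-p)^2).
p = 0.84, 1-2p = -0.68, p^2 = 0.7056, (1-p)^2 = 0.0256.
T = -0.68/(0.7056 * 0.0256) = -37.645266.
In the p-coordinate, Gamma^(alpha) = Gamma^(0) - (alpha/2)*T with Gamma^(0) = (1/2)*g'(p) = -T/2,
so Gamma^(alpha) = -((1+alpha)/2)*T.
alpha = -1, -(1+alpha)/2 = 0.0.
Gamma = 0.0 * -37.645266 = 0.0000

0.0000


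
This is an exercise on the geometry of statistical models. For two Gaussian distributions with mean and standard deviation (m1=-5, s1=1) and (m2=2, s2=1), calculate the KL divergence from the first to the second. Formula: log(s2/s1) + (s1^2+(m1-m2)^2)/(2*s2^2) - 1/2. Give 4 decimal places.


KL divergence between normal distributions:
KL = log(s2/s1) + (s1^2 + (m1-m2)^2)/(2*s2^2) - 1/2.
log(1/1) = 0.0.
(1^2 + (-5-2)^2)/(2*1^2) = (1 + 49)/2 = 25.0.
KL = 0.0 + 25.0 - 0.5 = 24.5000

24.5000


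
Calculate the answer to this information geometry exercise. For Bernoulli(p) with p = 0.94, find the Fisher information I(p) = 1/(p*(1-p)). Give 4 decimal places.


For Bernoulli(p), Fisher information is I(p) = 1/(p*(1-p)).
p = 0.94, 1-p = 0.06.
p*(1-p) = 0.0564.
I(p) = 1/0.0564 = 17.7305

17.7305


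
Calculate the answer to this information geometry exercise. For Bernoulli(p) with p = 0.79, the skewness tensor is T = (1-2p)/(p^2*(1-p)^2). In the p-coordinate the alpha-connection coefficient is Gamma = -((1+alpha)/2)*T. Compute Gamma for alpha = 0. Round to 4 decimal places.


Skewness (Amari-Chentsov) tensor: T = (1-2p)/(p^2*(1-p)^2).
p = 0.79, 1-2p = -0.58, p^2 = 0.6241, (1-p)^2 = 0.0441.
T = -0.58/(0.6241 * 0.0441) = -21.07343.
In the p-coordinate, Gamma^(alpha) = Gamma^(0) - (alpha/2)*T with Gamma^(0) = (1/2)*g'(p) = -T/2,
so Gamma^(alpha) = -((1+alpha)/2)*T.
alpha = 0, -(1+alpha)/2 = -0.5.
Gamma = -0.5 * -21.07343 = 10.5367

10.5367


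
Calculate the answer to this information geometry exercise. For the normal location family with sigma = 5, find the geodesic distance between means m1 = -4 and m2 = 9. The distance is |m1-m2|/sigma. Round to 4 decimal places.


On the fixed-variance normal subfamily, geodesic distance = |m1-m2|/sigma.
|-4 - 9| = 13.
sigma = 5.
d = 13/5 = 2.6000

2.6000


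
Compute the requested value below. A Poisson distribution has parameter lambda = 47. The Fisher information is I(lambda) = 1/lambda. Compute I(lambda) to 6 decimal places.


Fisher information for Poisson: I(lambda) = 1/lambda.
lambda = 47.
I(lambda) = 1/47 = 0.021277

0.021277


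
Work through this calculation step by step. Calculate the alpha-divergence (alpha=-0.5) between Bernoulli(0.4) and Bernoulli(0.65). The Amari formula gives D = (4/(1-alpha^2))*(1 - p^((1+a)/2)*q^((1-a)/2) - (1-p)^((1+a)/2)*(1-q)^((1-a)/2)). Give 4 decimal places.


Amari alpha-divergence:
D = (4/(1-alpha^2))*(1 - p^((1+a)/2)*q^((1-a)/2) - (1-p)^((1+a)/2)*(1-q)^((1-a)/2)).
alpha = -0.5, p = 0.4, q = 0.65.
e1 = (1+alpha)/2 = 0.25, e2 = (1-alpha)/2 = 0.75.
t1 = p^e1 * q^e2 = 0.4^0.25 * 0.65^0.75 = 0.575705.
t2 = (1-p)^e1 * (1-q)^e2 = 0.6^0.25 * 0.35^0.75 = 0.400487.
4/(1-alpha^2) = 5.333333.
D = 5.333333*(1 - 0.575705 - 0.400487) = 0.1270

0.1270


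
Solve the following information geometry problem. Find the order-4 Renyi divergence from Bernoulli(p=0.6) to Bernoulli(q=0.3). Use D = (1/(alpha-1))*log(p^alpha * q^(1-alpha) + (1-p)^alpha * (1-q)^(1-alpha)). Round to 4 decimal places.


Renyi divergence of order alpha between Bernoulli distributions:
D = (1/(alpha-1))*log(p^alpha * q^(1-alpha) + (1-p)^alpha * (1-q)^(1-alpha)).
alpha = 4, p = 0.6, q = 0.3.
p^alpha * q^(1-alpha) = 0.6^4 * 0.3^-3 = 4.8.
(1-p)^alpha * (1-q)^(1-alpha) = 0.4^4 * 0.7^-3 = 0.074636.
sum = 4.8 + 0.074636 = 4.874636.
D = (1/3)*log(4.874636) = 0.5280

0.5280


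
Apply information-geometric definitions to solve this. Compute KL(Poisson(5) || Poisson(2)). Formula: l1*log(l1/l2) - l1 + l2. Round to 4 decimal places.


KL divergence for Poisson:
KL = l1*log(l1/l2) - l1 + l2.
l1 = 5, l2 = 2.
log(5/2) = 0.916291.
l1*log(l1/l2) = 5 * 0.916291 = 4.581454.
KL = 4.581454 - 5 + 2 = 1.5815

1.5815


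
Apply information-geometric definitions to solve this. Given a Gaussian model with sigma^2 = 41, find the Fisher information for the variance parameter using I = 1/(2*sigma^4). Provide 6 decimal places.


Fisher information for variance: I(sigma^2) = 1/(2*sigma^4).
sigma^2 = 41, so sigma^4 = 1681.
I = 1/(2*1681) = 1/3362 = 0.000297

0.000297


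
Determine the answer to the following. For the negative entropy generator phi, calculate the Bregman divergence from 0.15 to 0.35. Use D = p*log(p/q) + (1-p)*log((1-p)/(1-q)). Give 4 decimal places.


Bregman divergence with negative entropy generator:
D = p*log(p/q) + (1-p)*log((1-p)/(1-q)).
p = 0.15, q = 0.35.
p*log(p/q) = 0.15*log(0.15/0.35) = -0.127095.
(1-p)*log((1-p)/(1-q)) = 0.85*log(0.85/0.65) = 0.228024.
D = -0.127095 + 0.228024 = 0.1009

0.1009


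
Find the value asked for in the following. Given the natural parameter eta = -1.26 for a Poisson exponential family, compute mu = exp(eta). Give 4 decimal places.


Expectation parameter for Poisson exponential family:
mu = exp(eta).
eta = -1.26.
mu = exp(-1.26) = 0.2837

0.2837


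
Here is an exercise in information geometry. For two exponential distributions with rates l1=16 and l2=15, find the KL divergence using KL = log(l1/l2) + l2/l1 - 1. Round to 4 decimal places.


KL divergence for exponential family:
KL = log(l1/l2) + l2/l1 - 1.
log(16/15) = 0.064539.
15/16 = 0.9375.
KL = 0.064539 + 0.9375 - 1 = 0.0020

0.0020


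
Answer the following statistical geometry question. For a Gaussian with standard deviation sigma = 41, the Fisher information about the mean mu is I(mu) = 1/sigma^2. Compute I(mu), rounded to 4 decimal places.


The Fisher information for the mean of a normal distribution is I(mu) = 1/sigma^2.
sigma = 41, so sigma^2 = 1681.
I(mu) = 1/1681 = 0.0006

0.0006


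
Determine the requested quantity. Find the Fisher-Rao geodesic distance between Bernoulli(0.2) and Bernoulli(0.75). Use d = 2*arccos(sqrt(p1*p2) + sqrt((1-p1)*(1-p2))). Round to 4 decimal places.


Geodesic distance on Bernoulli manifold:
d(p1,p2) = 2*arccos(sqrt(p1*p2) + sqrt((1-p1)*(1-p2))).
sqrt(p1*p2) = sqrt(0.2*0.75) = 0.387298.
sqrt((1-p1)*(1-p2)) = sqrt(0.8*0.25) = 0.447214.
arg = 0.387298 + 0.447214 = 0.834512.
d = 2*arccos(0.834512) = 1.1671

1.1671


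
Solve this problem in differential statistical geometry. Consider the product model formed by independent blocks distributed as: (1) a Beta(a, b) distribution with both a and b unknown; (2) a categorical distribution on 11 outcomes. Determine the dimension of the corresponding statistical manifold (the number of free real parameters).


The dimension of a statistical manifold equals the number of free
(independent) real parameters of the model. For a product of independent
blocks the parameter counts add.
- Beta (a, b): 2.
- categorical on 11 outcomes (probabilities sum to 1): 11-1 = 10.
Total = 2 + 10 = 12.
Dimension = 12

12


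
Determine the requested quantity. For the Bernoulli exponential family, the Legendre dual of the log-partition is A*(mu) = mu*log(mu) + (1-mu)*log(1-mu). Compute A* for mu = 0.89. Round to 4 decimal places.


Legendre transform for Bernoulli:
A*(mu) = mu*log(mu) + (1-mu)*log(1-mu).
mu = 0.89, 1-mu = 0.11.
mu*log(mu) = 0.89*log(0.89) = -0.103715.
(1-mu)*log(1-mu) = 0.11*log(0.11) = -0.2428.
A* = -0.103715 + -0.2428 = -0.3465

-0.3465


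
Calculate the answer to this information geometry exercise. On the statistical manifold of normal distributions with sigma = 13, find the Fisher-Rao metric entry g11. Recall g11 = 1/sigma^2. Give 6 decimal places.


For the 2-parameter normal family, the Fisher metric has:
  g11 = 1/sigma^2, g22 = 2/sigma^2.
sigma = 13, sigma^2 = 169.
g11 = 0.005917

0.005917


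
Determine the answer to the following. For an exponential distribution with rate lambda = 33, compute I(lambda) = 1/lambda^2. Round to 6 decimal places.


Fisher information for exponential: I(lambda) = 1/lambda^2.
lambda = 33, lambda^2 = 1089.
I = 1/1089 = 0.000918

0.000918


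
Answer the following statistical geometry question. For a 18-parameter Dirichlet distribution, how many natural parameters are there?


Exponential family dimension calculation:
Dirichlet with 18 components has 18 natural parameters.

18


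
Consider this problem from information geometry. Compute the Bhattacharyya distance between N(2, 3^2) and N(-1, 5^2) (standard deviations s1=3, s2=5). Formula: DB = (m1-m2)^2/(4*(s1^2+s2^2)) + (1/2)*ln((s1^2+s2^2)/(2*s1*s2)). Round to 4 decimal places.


Bhattacharyya distance between two Gaussians:
DB = (m1-m2)^2/(4*(s1^2+s2^2)) + (1/2)*ln((s1^2+s2^2)/(2*s1*s2)).
(m1-m2)^2 = (3)^2 = 9.
s1^2+s2^2 = 9 + 25 = 34.
term1 = 9/136 = 0.066176.
term2 = 0.5*ln(34/30.0) = 0.062582.
DB = 0.066176 + 0.062582 = 0.1288

0.1288


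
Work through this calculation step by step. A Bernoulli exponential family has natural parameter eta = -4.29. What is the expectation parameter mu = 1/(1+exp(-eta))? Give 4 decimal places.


Dual coordinate (expectation parameter) for Bernoulli:
mu = 1/(1+exp(-eta)).
eta = -4.29.
exp(-eta) = exp(4.29) = 72.966468.
mu = 1/(1+72.966468) = 0.0135

0.0135


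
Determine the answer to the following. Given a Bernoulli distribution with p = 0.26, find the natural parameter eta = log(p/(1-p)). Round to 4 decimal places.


Natural parameter for Bernoulli: eta = log(p/(1-p)).
p = 0.26, 1-p = 0.74.
p/(1-p) = 0.351351.
eta = log(0.351351) = -1.0460

-1.0460


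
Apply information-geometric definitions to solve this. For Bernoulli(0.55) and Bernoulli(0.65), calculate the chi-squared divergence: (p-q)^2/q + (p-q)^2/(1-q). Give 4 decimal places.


Chi-squared divergence between Bernoulli distributions:
chi^2 = (p-q)^2/q + (p-q)^2/(1-q).
p = 0.55, q = 0.65, p-q = -0.1.
(p-q)^2 = 0.01.
term1 = 0.01/0.65 = 0.015385.
term2 = 0.01/0.35 = 0.028571.
chi^2 = 0.015385 + 0.028571 = 0.0440

0.0440


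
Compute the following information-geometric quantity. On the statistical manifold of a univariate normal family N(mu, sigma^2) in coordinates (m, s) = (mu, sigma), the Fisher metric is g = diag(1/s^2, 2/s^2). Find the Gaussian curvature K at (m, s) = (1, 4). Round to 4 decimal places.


The metric has the form g = (A dm^2 + B ds^2)/s^2 with A = 1, B = 2.
Substitute u = sqrt(A/B)*m: g = B*(du^2 + ds^2)/s^2, i.e. B times the
Poincare upper half-plane metric, which has constant Gaussian curvature -1.
Scaling a 2D metric by a constant c divides the Gaussian curvature by c,
so K = -1/B = -1/(2) = -0.5000 everywhere (the point (m, s) = (1, 4) is irrelevant:
the curvature is constant).
The requested Gaussian curvature is K = -0.5000.

-0.5000


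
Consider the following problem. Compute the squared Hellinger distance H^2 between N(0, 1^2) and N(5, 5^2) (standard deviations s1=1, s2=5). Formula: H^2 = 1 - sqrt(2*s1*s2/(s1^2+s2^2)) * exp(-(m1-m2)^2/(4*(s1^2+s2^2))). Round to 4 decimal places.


Squared Hellinger distance for Gaussians:
H^2 = 1 - sqrt(2*s1*s2/(s1^2+s2^2)) * exp(-(m1-m2)^2/(4*(s1^2+s2^2))).
s1^2 = 1, s2^2 = 25, s1^2+s2^2 = 26.
sqrt(2*1*5/(26)) = 0.620174.
(m1-m2)^2 = (-5)^2 = 25.
exp(-25/(4*26)) = exp(-0.240385) = 0.786325.
H^2 = 1 - 0.620174*0.786325 = 0.5123

0.5123


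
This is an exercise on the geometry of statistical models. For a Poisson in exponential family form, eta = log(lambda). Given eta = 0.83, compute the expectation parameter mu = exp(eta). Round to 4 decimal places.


Expectation parameter for Poisson exponential family:
mu = exp(eta).
eta = 0.83.
mu = exp(0.83) = 2.2933

2.2933


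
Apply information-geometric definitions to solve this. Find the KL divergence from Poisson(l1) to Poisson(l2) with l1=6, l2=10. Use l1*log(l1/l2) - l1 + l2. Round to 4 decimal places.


KL divergence for Poisson:
KL = l1*log(l1/l2) - l1 + l2.
l1 = 6, l2 = 10.
log(6/10) = -0.510826.
l1*log(l1/l2) = 6 * -0.510826 = -3.064954.
KL = -3.064954 - 6 + 10 = 0.9350

0.9350


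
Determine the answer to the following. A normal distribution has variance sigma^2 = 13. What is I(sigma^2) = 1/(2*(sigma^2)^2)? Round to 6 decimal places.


Fisher information for variance: I(sigma^2) = 1/(2*sigma^4).
sigma^2 = 13, so sigma^4 = 169.
I = 1/(2*169) = 1/338 = 0.002959

0.002959


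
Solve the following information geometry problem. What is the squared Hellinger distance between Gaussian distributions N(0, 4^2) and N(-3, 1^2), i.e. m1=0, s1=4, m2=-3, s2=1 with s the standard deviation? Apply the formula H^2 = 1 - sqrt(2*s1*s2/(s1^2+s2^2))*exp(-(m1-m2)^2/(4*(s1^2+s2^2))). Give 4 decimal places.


Squared Hellinger distance for Gaussians:
H^2 = 1 - sqrt(2*s1*s2/(s1^2+s2^2)) * exp(-(m1-m2)^2/(4*(s1^2+s2^2))).
s1^2 = 16, s2^2 = 1, s1^2+s2^2 = 17.
sqrt(2*4*1/(17)) = 0.685994.
(m1-m2)^2 = (3)^2 = 9.
exp(-9/(4*17)) = exp(-0.132353) = 0.876032.
H^2 = 1 - 0.685994*0.876032 = 0.3990

0.3990


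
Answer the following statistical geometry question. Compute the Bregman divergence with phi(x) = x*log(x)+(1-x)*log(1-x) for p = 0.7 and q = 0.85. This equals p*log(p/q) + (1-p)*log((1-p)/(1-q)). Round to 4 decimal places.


Bregman divergence with negative entropy generator:
D = p*log(p/q) + (1-p)*log((1-p)/(1-q)).
p = 0.7, q = 0.85.
p*log(p/q) = 0.7*log(0.7/0.85) = -0.135909.
(1-p)*log((1-p)/(1-q)) = 0.3*log(0.3/0.15) = 0.207944.
D = -0.135909 + 0.207944 = 0.0720

0.0720


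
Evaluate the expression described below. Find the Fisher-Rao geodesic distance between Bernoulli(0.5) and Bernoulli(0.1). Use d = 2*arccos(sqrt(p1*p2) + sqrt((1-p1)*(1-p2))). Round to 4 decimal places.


Geodesic distance on Bernoulli manifold:
d(p1,p2) = 2*arccos(sqrt(p1*p2) + sqrt((1-p1)*(1-p2))).
sqrt(p1*p2) = sqrt(0.5*0.1) = 0.223607.
sqrt((1-p1)*(1-p2)) = sqrt(0.5*0.9) = 0.67082.
arg = 0.223607 + 0.67082 = 0.894427.
d = 2*arccos(0.894427) = 0.9273

0.9273


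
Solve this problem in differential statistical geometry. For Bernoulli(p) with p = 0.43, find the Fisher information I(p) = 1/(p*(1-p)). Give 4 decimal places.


For Bernoulli(p), Fisher information is I(p) = 1/(p*(1-p)).
p = 0.43, 1-p = 0.57.
p*(1-p) = 0.2451.
I(p) = 1/0.2451 = 4.0800

4.0800


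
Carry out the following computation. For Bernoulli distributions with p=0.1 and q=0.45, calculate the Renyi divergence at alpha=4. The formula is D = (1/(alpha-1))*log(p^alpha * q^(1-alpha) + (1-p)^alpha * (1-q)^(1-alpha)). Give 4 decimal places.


Renyi divergence of order alpha between Bernoulli distributions:
D = (1/(alpha-1))*log(p^alpha * q^(1-alpha) + (1-p)^alpha * (1-q)^(1-alpha)).
alpha = 4, p = 0.1, q = 0.45.
p^alpha * q^(1-alpha) = 0.1^4 * 0.45^-3 = 0.001097.
(1-p)^alpha * (1-q)^(1-alpha) = 0.9^4 * 0.55^-3 = 3.943501.
sum = 0.001097 + 3.943501 = 3.944599.
D = (1/3)*log(3.944599) = 0.4574

0.4574


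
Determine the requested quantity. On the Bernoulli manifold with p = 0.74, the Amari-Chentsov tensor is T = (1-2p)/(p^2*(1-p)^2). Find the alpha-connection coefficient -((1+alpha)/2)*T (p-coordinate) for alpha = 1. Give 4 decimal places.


Skewness (Amari-Chentsov) tensor: T = (1-2p)/(p^2*(1-p)^2).
p = 0.74, 1-2p = -0.48, p^2 = 0.5476, (1-p)^2 = 0.0676.
T = -0.48/(0.5476 * 0.0676) = -12.966749.
In the p-coordinate, Gamma^(alpha) = Gamma^(0) - (alpha/2)*T with Gamma^(0) = (1/2)*g'(p) = -T/2,
so Gamma^(alpha) = -((1+alpha)/2)*T.
alpha = 1, -(1+alpha)/2 = -1.0.
Gamma = -1.0 * -12.966749 = 12.9667

12.9667


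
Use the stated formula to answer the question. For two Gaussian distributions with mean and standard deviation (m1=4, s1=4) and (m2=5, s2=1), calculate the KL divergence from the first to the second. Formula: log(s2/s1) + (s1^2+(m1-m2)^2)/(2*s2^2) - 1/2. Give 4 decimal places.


KL divergence between normal distributions:
KL = log(s2/s1) + (s1^2 + (m1-m2)^2)/(2*s2^2) - 1/2.
log(1/4) = -1.386294.
(4^2 + (4-5)^2)/(2*1^2) = (16 + 1)/2 = 8.5.
KL = -1.386294 + 8.5 - 0.5 = 6.6137

6.6137


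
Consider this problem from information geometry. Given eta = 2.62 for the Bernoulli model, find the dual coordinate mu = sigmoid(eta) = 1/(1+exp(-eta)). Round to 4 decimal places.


Dual coordinate (expectation parameter) for Bernoulli:
mu = 1/(1+exp(-eta)).
eta = 2.62.
exp(-eta) = exp(-2.62) = 0.072803.
mu = 1/(1+0.072803) = 0.9321

0.9321


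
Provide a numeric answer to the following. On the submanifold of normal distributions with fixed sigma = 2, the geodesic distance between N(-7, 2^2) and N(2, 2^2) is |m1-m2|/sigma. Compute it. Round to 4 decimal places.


On the fixed-variance normal subfamily, geodesic distance = |m1-m2|/sigma.
|-7 - 2| = 9.
sigma = 2.
d = 9/2 = 4.5000

4.5000


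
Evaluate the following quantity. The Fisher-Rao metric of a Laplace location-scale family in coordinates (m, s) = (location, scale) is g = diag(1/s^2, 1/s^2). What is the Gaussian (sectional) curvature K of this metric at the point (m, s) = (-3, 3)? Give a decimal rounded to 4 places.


The metric has the form g = (A dm^2 + B ds^2)/s^2 with A = 1, B = 1.
Substitute u = sqrt(A/B)*m: g = B*(du^2 + ds^2)/s^2, i.e. B times the
Poincare upper half-plane metric, which has constant Gaussian curvature -1.
Scaling a 2D metric by a constant c divides the Gaussian curvature by c,
so K = -1/B = -1/(1) = -1.0000 everywhere (the point (m, s) = (-3, 3) is irrelevant:
the curvature is constant).
The requested Gaussian curvature is K = -1.0000.

-1.0000


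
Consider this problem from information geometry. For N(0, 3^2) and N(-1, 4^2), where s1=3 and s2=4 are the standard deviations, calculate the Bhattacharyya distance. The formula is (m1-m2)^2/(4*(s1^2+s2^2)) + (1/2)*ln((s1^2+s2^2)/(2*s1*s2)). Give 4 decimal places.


Bhattacharyya distance between two Gaussians:
DB = (m1-m2)^2/(4*(s1^2+s2^2)) + (1/2)*ln((s1^2+s2^2)/(2*s1*s2)).
(m1-m2)^2 = (1)^2 = 1.
s1^2+s2^2 = 9 + 16 = 25.
term1 = 1/100 = 0.01.
term2 = 0.5*ln(25/24.0) = 0.020411.
DB = 0.01 + 0.020411 = 0.0304

0.0304


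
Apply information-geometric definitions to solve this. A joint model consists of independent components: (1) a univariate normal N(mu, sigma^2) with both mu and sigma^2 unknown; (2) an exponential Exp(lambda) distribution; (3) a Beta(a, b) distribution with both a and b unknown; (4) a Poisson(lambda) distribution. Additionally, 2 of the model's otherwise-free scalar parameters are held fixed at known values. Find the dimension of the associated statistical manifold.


The dimension of a statistical manifold equals the number of free
(independent) real parameters of the model. For a product of independent
blocks the parameter counts add.
- normal (mu, sigma^2): 2.
- exponential (lambda): 1.
- Beta (a, b): 2.
- Poisson (lambda): 1.
Total = 2 + 1 + 2 + 1 = 6.
2 parameter(s) fixed at known values: 6 - 2 = 4.
Dimension = 4

4


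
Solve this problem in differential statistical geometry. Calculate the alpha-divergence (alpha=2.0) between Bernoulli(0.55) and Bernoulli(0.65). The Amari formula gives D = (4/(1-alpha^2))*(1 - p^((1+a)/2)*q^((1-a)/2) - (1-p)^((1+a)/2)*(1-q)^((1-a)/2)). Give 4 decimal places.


Amari alpha-divergence:
D = (4/(1-alpha^2))*(1 - p^((1+a)/2)*q^((1-a)/2) - (1-p)^((1+a)/2)*(1-q)^((1-a)/2)).
alpha = 2.0, p = 0.55, q = 0.65.
e1 = (1+alpha)/2 = 1.5, e2 = (1-alpha)/2 = -0.5.
t1 = p^e1 * q^e2 = 0.55^1.5 * 0.65^-0.5 = 0.505926.
t2 = (1-p)^e1 * (1-q)^e2 = 0.45^1.5 * 0.35^-0.5 = 0.510252.
4/(1-alpha^2) = -1.333333.
D = -1.333333*(1 - 0.505926 - 0.510252) = 0.0216

0.0216


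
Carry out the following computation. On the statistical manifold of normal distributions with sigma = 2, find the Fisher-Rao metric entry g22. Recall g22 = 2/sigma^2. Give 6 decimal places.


For the 2-parameter normal family, the Fisher metric has:
  g11 = 1/sigma^2, g22 = 2/sigma^2.
sigma = 2, sigma^2 = 4.
g22 = 0.500000

0.500000


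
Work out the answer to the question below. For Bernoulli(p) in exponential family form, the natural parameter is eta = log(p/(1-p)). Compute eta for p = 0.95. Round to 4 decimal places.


Natural parameter for Bernoulli: eta = log(p/(1-p)).
p = 0.95, 1-p = 0.05.
p/(1-p) = 19.0.
eta = log(19.0) = 2.9444

2.9444


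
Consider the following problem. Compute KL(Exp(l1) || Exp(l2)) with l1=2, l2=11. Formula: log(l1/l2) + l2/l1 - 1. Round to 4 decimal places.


KL divergence for exponential family:
KL = log(l1/l2) + l2/l1 - 1.
log(2/11) = -1.704748.
11/2 = 5.5.
KL = -1.704748 + 5.5 - 1 = 2.7953

2.7953


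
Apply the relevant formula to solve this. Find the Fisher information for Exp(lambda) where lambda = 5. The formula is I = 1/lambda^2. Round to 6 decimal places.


Fisher information for exponential: I(lambda) = 1/lambda^2.
lambda = 5, lambda^2 = 25.
I = 1/25 = 0.040000

0.040000


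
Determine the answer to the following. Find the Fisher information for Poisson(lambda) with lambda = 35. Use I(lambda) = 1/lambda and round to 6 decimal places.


Fisher information for Poisson: I(lambda) = 1/lambda.
lambda = 35.
I(lambda) = 1/35 = 0.028571

0.028571


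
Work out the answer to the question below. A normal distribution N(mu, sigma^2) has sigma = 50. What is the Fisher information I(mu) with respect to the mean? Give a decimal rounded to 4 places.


The Fisher information for the mean of a normal distribution is I(mu) = 1/sigma^2.
sigma = 50, so sigma^2 = 2500.
I(mu) = 1/2500 = 0.0004

0.0004


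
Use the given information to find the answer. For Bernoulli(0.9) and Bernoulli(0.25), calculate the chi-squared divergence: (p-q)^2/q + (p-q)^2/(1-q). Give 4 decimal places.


Chi-squared divergence between Bernoulli distributions:
chi^2 = (p-q)^2/q + (p-q)^2/(1-q).
p = 0.9, q = 0.25, p-q = 0.65.
(p-q)^2 = 0.4225.
term1 = 0.4225/0.25 = 1.69.
term2 = 0.4225/0.75 = 0.563333.
chi^2 = 1.69 + 0.563333 = 2.2533

2.2533


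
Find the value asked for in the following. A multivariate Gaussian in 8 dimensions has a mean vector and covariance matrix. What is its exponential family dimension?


Exponential family dimension calculation:
For 8-dim MVN: mean has 8 params, covariance has 8*9/2 = 36 unique entries.
Total dim = 8 + 36 = 44.

44


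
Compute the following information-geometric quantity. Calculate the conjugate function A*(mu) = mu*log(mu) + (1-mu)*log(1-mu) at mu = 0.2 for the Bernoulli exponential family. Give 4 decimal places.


Legendre transform for Bernoulli:
A*(mu) = mu*log(mu) + (1-mu)*log(1-mu).
mu = 0.2, 1-mu = 0.8.
mu*log(mu) = 0.2*log(0.2) = -0.321888.
(1-mu)*log(1-mu) = 0.8*log(0.8) = -0.178515.
A* = -0.321888 + -0.178515 = -0.5004

-0.5004


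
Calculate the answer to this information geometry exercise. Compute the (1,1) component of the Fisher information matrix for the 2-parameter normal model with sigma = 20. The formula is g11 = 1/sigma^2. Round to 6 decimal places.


For the 2-parameter normal family, the Fisher metric has:
  g11 = 1/sigma^2, g22 = 2/sigma^2.
sigma = 20, sigma^2 = 400.
g11 = 0.002500

0.002500


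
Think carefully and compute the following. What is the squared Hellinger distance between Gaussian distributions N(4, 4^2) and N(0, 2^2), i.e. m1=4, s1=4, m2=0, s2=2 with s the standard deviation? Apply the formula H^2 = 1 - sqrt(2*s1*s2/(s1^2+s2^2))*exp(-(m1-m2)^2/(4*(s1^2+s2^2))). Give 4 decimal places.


Squared Hellinger distance for Gaussians:
H^2 = 1 - sqrt(2*s1*s2/(s1^2+s2^2)) * exp(-(m1-m2)^2/(4*(s1^2+s2^2))).
s1^2 = 16, s2^2 = 4, s1^2+s2^2 = 20.
sqrt(2*4*2/(20)) = 0.894427.
(m1-m2)^2 = (4)^2 = 16.
exp(-16/(4*20)) = exp(-0.2) = 0.818731.
H^2 = 1 - 0.894427*0.818731 = 0.2677

0.2677


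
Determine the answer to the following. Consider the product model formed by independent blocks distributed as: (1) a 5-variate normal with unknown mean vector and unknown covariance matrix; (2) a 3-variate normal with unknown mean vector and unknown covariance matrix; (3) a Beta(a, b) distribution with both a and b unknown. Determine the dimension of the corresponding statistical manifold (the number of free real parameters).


The dimension of a statistical manifold equals the number of free
(independent) real parameters of the model. For a product of independent
blocks the parameter counts add.
- 5-variate normal: 5 (mean) + 5*6/2 = 15 (symmetric covariance) = 20.
- 3-variate normal: 3 (mean) + 3*4/2 = 6 (symmetric covariance) = 9.
- Beta (a, b): 2.
Total = 20 + 9 + 2 = 31.
Dimension = 31

31


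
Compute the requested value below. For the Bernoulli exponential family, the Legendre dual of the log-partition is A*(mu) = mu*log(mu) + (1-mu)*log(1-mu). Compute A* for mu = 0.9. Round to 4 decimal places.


Legendre transform for Bernoulli:
A*(mu) = mu*log(mu) + (1-mu)*log(1-mu).
mu = 0.9, 1-mu = 0.1.
mu*log(mu) = 0.9*log(0.9) = -0.094824.
(1-mu)*log(1-mu) = 0.1*log(0.1) = -0.230259.
A* = -0.094824 + -0.230259 = -0.3251

-0.3251


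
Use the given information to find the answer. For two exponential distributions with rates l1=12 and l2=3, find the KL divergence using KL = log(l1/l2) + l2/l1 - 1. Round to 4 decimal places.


KL divergence for exponential family:
KL = log(l1/l2) + l2/l1 - 1.
log(12/3) = 1.386294.
3/12 = 0.25.
KL = 1.386294 + 0.25 - 1 = 0.6363

0.6363


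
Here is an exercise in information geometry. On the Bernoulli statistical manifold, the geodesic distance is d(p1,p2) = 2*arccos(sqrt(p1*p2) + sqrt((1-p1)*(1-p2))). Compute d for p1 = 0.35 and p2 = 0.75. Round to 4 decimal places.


Geodesic distance on Bernoulli manifold:
d(p1,p2) = 2*arccos(sqrt(p1*p2) + sqrt((1-p1)*(1-p2))).
sqrt(p1*p2) = sqrt(0.35*0.75) = 0.512348.
sqrt((1-p1)*(1-p2)) = sqrt(0.65*0.25) = 0.403113.
arg = 0.512348 + 0.403113 = 0.91546.
d = 2*arccos(0.91546) = 0.8283

0.8283


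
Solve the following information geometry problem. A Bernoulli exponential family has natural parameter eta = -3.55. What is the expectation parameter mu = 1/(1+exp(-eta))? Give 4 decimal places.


Dual coordinate (expectation parameter) for Bernoulli:
mu = 1/(1+exp(-eta)).
eta = -3.55.
exp(-eta) = exp(3.55) = 34.813317.
mu = 1/(1+34.813317) = 0.0279

0.0279


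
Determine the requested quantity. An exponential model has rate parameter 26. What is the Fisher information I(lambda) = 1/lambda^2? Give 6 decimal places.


Fisher information for exponential: I(lambda) = 1/lambda^2.
lambda = 26, lambda^2 = 676.
I = 1/676 = 0.001479

0.001479


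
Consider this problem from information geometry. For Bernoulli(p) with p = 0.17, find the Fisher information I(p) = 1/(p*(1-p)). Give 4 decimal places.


For Bernoulli(p), Fisher information is I(p) = 1/(p*(1-p)).
p = 0.17, 1-p = 0.83.
p*(1-p) = 0.1411.
I(p) = 1/0.1411 = 7.0872

7.0872


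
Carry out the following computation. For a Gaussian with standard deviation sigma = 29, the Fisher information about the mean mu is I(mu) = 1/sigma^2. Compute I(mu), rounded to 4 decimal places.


The Fisher information for the mean of a normal distribution is I(mu) = 1/sigma^2.
sigma = 29, so sigma^2 = 841.
I(mu) = 1/841 = 0.0012

0.0012


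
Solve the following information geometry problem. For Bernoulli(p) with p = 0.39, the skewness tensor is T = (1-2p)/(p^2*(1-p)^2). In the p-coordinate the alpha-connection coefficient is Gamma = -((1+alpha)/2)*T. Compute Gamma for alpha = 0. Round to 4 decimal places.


Skewness (Amari-Chentsov) tensor: T = (1-2p)/(p^2*(1-p)^2).
p = 0.39, 1-2p = 0.22, p^2 = 0.1521, (1-p)^2 = 0.3721.
T = 0.22/(0.1521 * 0.3721) = 3.887172.
In the p-coordinate, Gamma^(alpha) = Gamma^(0) - (alpha/2)*T with Gamma^(0) = (1/2)*g'(p) = -T/2,
so Gamma^(alpha) = -((1+alpha)/2)*T.
alpha = 0, -(1+alpha)/2 = -0.5.
Gamma = -0.5 * 3.887172 = -1.9436

-1.9436


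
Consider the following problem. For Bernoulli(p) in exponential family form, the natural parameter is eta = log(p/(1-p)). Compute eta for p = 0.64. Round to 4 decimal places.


Natural parameter for Bernoulli: eta = log(p/(1-p)).
p = 0.64, 1-p = 0.36.
p/(1-p) = 1.777778.
eta = log(1.777778) = 0.5754

0.5754


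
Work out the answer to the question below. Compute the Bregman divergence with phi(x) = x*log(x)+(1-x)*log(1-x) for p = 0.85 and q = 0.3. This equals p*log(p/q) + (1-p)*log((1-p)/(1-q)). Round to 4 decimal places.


Bregman divergence with negative entropy generator:
D = p*log(p/q) + (1-p)*log((1-p)/(1-q)).
p = 0.85, q = 0.3.
p*log(p/q) = 0.85*log(0.85/0.3) = 0.885236.
(1-p)*log((1-p)/(1-q)) = 0.15*log(0.15/0.7) = -0.231067.
D = 0.885236 + -0.231067 = 0.6542

0.6542


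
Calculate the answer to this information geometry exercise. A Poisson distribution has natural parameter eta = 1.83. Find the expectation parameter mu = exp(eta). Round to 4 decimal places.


Expectation parameter for Poisson exponential family:
mu = exp(eta).
eta = 1.83.
mu = exp(1.83) = 6.2339

6.2339


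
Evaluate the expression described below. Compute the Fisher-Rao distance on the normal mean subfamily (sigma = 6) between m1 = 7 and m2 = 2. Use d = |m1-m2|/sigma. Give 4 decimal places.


On the fixed-variance normal subfamily, geodesic distance = |m1-m2|/sigma.
|7 - 2| = 5.
sigma = 6.
d = 5/6 = 0.8333

0.8333


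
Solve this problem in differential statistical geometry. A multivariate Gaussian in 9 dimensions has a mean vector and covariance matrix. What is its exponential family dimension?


Exponential family dimension calculation:
For 9-dim MVN: mean has 9 params, covariance has 9*10/2 = 45 unique entries.
Total dim = 9 + 45 = 54.

54


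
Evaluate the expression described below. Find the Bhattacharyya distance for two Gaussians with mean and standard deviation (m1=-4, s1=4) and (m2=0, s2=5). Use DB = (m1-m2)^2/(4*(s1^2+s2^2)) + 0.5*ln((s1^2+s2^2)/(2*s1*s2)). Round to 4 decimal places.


Bhattacharyya distance between two Gaussians:
DB = (m1-m2)^2/(4*(s1^2+s2^2)) + (1/2)*ln((s1^2+s2^2)/(2*s1*s2)).
(m1-m2)^2 = (-4)^2 = 16.
s1^2+s2^2 = 16 + 25 = 41.
term1 = 16/164 = 0.097561.
term2 = 0.5*ln(41/40.0) = 0.012346.
DB = 0.097561 + 0.012346 = 0.1099

0.1099


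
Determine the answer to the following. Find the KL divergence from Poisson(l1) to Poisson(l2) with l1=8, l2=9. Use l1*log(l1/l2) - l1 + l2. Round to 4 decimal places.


KL divergence for Poisson:
KL = l1*log(l1/l2) - l1 + l2.
l1 = 8, l2 = 9.
log(8/9) = -0.117783.
l1*log(l1/l2) = 8 * -0.117783 = -0.942264.
KL = -0.942264 - 8 + 9 = 0.0577

0.0577


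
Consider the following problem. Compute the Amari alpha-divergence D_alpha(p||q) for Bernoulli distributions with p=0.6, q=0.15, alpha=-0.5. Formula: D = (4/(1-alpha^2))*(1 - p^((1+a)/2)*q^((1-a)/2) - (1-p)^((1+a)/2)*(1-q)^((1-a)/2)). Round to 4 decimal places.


Amari alpha-divergence:
D = (4/(1-alpha^2))*(1 - p^((1+a)/2)*q^((1-a)/2) - (1-p)^((1+a)/2)*(1-q)^((1-a)/2)).
alpha = -0.5, p = 0.6, q = 0.15.
e1 = (1+alpha)/2 = 0.25, e2 = (1-alpha)/2 = 0.75.
t1 = p^e1 * q^e2 = 0.6^0.25 * 0.15^0.75 = 0.212132.
t2 = (1-p)^e1 * (1-q)^e2 = 0.4^0.25 * 0.85^0.75 = 0.704011.
4/(1-alpha^2) = 5.333333.
D = 5.333333*(1 - 0.212132 - 0.704011) = 0.4472

0.4472


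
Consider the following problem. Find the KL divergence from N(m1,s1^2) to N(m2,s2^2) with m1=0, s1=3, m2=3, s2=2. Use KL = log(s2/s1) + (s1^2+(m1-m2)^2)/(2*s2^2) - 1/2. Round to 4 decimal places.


KL divergence between normal distributions:
KL = log(s2/s1) + (s1^2 + (m1-m2)^2)/(2*s2^2) - 1/2.
log(2/3) = -0.405465.
(3^2 + (0-3)^2)/(2*2^2) = (9 + 9)/8 = 2.25.
KL = -0.405465 + 2.25 - 0.5 = 1.3445

1.3445


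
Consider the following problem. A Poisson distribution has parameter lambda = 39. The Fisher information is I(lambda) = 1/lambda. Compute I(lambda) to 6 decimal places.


Fisher information for Poisson: I(lambda) = 1/lambda.
lambda = 39.
I(lambda) = 1/39 = 0.025641

0.025641


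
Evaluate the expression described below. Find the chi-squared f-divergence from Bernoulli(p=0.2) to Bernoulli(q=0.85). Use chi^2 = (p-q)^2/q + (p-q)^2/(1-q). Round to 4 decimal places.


Chi-squared divergence between Bernoulli distributions:
chi^2 = (p-q)^2/q + (p-q)^2/(1-q).
p = 0.2, q = 0.85, p-q = -0.65.
(p-q)^2 = 0.4225.
term1 = 0.4225/0.85 = 0.497059.
term2 = 0.4225/0.15 = 2.816667.
chi^2 = 0.497059 + 2.816667 = 3.3137

3.3137


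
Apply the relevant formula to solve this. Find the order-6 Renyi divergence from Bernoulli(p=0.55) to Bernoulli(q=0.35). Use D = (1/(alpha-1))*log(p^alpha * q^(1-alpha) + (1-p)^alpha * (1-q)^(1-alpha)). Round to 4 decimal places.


Renyi divergence of order alpha between Bernoulli distributions:
D = (1/(alpha-1))*log(p^alpha * q^(1-alpha) + (1-p)^alpha * (1-q)^(1-alpha)).
alpha = 6, p = 0.55, q = 0.35.
p^alpha * q^(1-alpha) = 0.55^6 * 0.35^-5 = 5.270307.
(1-p)^alpha * (1-q)^(1-alpha) = 0.45^6 * 0.65^-5 = 0.071566.
sum = 5.270307 + 0.071566 = 5.341873.
D = (1/5)*log(5.341873) = 0.3351

0.3351
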